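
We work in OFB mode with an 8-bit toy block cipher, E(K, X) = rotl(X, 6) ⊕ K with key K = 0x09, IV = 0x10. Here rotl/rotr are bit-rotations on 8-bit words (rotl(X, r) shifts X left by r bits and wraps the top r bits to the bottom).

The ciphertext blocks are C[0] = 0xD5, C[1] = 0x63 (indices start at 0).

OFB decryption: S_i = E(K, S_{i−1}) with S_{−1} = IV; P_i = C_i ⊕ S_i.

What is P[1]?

P[0]: S = E(K, 0x10) = 0x0D; 0xD5 ⊕ 0x0D = 0xD8.
P[1]: S = E(K, 0x0D) = 0x4A; 0x63 ⊕ 0x4A = 0x29.

P[1] = 0x29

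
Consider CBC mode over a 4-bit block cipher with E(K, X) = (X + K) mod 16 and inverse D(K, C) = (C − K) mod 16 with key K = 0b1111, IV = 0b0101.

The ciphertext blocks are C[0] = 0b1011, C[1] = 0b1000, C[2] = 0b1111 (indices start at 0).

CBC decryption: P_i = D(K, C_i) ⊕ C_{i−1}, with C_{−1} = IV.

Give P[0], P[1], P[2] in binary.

P[0]: D(K, 0b1011) = 0b1100; 0b1100 ⊕ 0b0101 = 0b1001.
P[1]: D(K, 0b1000) = 0b1001; 0b1001 ⊕ 0b1011 = 0b0010.
P[2]: D(K, 0b1111) = 0b0000; 0b0000 ⊕ 0b1000 = 0b1000.

P[0] = 0b1001, P[1] = 0b0010, P[2] = 0b1000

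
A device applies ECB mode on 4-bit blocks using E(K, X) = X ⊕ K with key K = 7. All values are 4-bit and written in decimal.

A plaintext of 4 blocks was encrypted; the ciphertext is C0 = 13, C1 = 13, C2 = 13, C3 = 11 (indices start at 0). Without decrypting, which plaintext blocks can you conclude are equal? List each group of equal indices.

ECB encrypts each block independently with the same key, so equal ciphertext blocks imply equal plaintext blocks.
C0 = C1 = C2 = 13, so P0 = P1 = P2.

P0 = P1 = P2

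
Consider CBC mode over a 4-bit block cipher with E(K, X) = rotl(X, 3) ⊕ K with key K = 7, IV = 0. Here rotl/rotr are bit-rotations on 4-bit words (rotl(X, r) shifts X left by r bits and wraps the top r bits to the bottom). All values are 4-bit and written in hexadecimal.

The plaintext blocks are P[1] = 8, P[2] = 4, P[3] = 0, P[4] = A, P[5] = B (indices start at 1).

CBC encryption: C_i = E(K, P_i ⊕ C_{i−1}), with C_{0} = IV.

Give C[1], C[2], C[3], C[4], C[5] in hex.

C[1] = 3, C[2] = C, C[3] = 1, C[4] = A, C[5] = F

C[1]: P[1] ⊕ 0 = 8; E(K, 8) = 3.
C[2]: P[2] ⊕ 3 = 7; E(K, 7) = C.
C[3]: P[3] ⊕ C = C; E(K, C) = 1.
C[4]: P[4] ⊕ 1 = B; E(K, B) = A.
C[5]: P[5] ⊕ A = 1; E(K, 1) = F.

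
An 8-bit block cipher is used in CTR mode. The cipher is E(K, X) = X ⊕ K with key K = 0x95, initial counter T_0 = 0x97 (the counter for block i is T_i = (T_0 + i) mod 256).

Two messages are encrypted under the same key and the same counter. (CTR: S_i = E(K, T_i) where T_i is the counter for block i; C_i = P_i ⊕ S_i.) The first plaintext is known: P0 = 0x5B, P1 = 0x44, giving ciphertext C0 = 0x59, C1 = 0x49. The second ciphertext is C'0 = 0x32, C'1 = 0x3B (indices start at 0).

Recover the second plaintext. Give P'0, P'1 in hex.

In CTR with a reused counter, both messages share the same keystream S_i, so C_i ⊕ C'_i = P_i ⊕ P'_i and thus P'_i = P_i ⊕ C_i ⊕ C'_i.
P'0: 0x5B ⊕ 0x59 ⊕ 0x32 = 0x30.
P'1: 0x44 ⊕ 0x49 ⊕ 0x3B = 0x36.

P'0 = 0x30, P'1 = 0x36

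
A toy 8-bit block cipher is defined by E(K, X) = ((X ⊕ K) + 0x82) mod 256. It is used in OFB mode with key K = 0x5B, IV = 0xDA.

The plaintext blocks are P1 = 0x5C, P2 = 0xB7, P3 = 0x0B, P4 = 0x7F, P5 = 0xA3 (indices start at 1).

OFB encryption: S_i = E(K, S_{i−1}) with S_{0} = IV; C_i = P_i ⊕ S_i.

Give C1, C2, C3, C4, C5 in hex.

C1: S = E(K, 0xDA) = 0x03; 0x5C ⊕ 0x03 = 0x5F.
C2: S = E(K, 0x03) = 0xDA; 0xB7 ⊕ 0xDA = 0x6D.
C3: S = E(K, 0xDA) = 0x03; 0x0B ⊕ 0x03 = 0x08.
C4: S = E(K, 0x03) = 0xDA; 0x7F ⊕ 0xDA = 0xA5.
C5: S = E(K, 0xDA) = 0x03; 0xA3 ⊕ 0x03 = 0xA0.

C1 = 0x5F, C2 = 0x6D, C3 = 0x08, C4 = 0xA5, C5 = 0xA0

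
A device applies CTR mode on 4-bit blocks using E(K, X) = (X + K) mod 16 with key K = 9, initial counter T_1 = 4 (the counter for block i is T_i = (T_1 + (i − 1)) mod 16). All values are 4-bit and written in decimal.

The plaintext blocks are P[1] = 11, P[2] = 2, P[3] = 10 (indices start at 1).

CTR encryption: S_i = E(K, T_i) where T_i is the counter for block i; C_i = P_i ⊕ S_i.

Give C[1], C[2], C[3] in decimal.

C[1] = 6, C[2] = 12, C[3] = 5

C[1]: T = 4, S = E(K, T) = 13; 11 ⊕ 13 = 6.
C[2]: T = 5, S = E(K, T) = 14; 2 ⊕ 14 = 12.
C[3]: T = 6, S = E(K, T) = 15; 10 ⊕ 15 = 5.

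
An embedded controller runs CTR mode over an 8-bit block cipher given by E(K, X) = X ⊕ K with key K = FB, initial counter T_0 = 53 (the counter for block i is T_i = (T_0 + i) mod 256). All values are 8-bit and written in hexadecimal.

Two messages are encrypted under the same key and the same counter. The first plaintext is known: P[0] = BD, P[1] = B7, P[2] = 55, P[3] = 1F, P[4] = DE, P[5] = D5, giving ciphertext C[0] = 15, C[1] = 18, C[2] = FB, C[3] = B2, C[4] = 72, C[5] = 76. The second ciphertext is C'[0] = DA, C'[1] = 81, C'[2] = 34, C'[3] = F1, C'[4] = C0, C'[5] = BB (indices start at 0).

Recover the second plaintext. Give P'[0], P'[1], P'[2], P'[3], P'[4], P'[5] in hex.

P'[0] = 72, P'[1] = 2E, P'[2] = 9A, P'[3] = 5C, P'[4] = 6C, P'[5] = 18

In CTR with a reused counter, both messages share the same keystream S_i, so C_i ⊕ C'_i = P_i ⊕ P'_i and thus P'_i = P_i ⊕ C_i ⊕ C'_i.
P'[0]: BD ⊕ 15 ⊕ DA = 72.
P'[1]: B7 ⊕ 18 ⊕ 81 = 2E.
P'[2]: 55 ⊕ FB ⊕ 34 = 9A.
P'[3]: 1F ⊕ B2 ⊕ F1 = 5C.
P'[4]: DE ⊕ 72 ⊕ C0 = 6C.
P'[5]: D5 ⊕ 76 ⊕ BB = 18.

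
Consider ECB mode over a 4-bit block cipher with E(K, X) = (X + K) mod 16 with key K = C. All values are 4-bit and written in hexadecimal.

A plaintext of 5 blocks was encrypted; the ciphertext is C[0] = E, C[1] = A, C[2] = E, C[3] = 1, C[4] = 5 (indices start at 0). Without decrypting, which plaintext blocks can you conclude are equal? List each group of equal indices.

P[0] = P[2]

ECB encrypts each block independently with the same key, so equal ciphertext blocks imply equal plaintext blocks.
C[0] = C[2] = E, so P[0] = P[2].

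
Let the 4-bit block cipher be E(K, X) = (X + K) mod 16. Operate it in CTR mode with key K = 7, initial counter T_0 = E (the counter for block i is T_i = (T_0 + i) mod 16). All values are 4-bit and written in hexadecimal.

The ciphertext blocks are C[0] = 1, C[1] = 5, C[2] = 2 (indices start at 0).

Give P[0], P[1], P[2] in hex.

P[0] = 4, P[1] = 3, P[2] = 5

CTR decryption: S_i = E(K, T_i) where T_i is the counter for block i; P_i = C_i ⊕ S_i.
P[0]: T = E, S = E(K, T) = 5; 1 ⊕ 5 = 4.
P[1]: T = F, S = E(K, T) = 6; 5 ⊕ 6 = 3.
P[2]: T = 0, S = E(K, T) = 7; 2 ⊕ 7 = 5.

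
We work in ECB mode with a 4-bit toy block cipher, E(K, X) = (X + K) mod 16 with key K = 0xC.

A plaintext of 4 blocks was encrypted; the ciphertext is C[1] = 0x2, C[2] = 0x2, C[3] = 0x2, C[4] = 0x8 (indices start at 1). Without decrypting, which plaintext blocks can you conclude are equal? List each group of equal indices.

ECB encrypts each block independently with the same key, so equal ciphertext blocks imply equal plaintext blocks.
C[1] = C[2] = C[3] = 0x2, so P[1] = P[2] = P[3].

P[1] = P[2] = P[3]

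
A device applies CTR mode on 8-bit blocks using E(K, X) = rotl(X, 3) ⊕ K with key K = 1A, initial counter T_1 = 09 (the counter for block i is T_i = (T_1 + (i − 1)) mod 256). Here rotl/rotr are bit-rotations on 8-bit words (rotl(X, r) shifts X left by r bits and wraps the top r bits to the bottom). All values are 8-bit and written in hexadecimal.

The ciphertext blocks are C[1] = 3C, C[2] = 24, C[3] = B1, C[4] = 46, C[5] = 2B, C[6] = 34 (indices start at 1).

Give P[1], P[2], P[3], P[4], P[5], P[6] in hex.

P[1] = 6E, P[2] = 6E, P[3] = F3, P[4] = 3C, P[5] = 59, P[6] = 5E

CTR decryption: S_i = E(K, T_i) where T_i is the counter for block i; P_i = C_i ⊕ S_i.
P[1]: T = 09, S = E(K, T) = 52; 3C ⊕ 52 = 6E.
P[2]: T = 0A, S = E(K, T) = 4A; 24 ⊕ 4A = 6E.
P[3]: T = 0B, S = E(K, T) = 42; B1 ⊕ 42 = F3.
P[4]: T = 0C, S = E(K, T) = 7A; 46 ⊕ 7A = 3C.
P[5]: T = 0D, S = E(K, T) = 72; 2B ⊕ 72 = 59.
P[6]: T = 0E, S = E(K, T) = 6A; 34 ⊕ 6A = 5E.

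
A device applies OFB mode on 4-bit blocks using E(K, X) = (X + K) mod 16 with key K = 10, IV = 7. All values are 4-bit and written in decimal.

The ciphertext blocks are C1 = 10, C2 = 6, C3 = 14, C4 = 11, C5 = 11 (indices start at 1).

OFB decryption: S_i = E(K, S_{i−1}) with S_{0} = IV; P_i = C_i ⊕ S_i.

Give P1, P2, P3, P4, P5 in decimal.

P1: S = E(K, 7) = 1; 10 ⊕ 1 = 11.
P2: S = E(K, 1) = 11; 6 ⊕ 11 = 13.
P3: S = E(K, 11) = 5; 14 ⊕ 5 = 11.
P4: S = E(K, 5) = 15; 11 ⊕ 15 = 4.
P5: S = E(K, 15) = 9; 11 ⊕ 9 = 2.

P1 = 11, P2 = 13, P3 = 11, P4 = 4, P5 = 2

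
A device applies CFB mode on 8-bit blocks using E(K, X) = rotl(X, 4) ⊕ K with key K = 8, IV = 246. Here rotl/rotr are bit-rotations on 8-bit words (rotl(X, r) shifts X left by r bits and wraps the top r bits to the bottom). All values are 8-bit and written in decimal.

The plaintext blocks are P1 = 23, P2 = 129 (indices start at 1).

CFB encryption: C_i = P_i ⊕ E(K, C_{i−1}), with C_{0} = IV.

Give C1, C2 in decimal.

C1 = 112, C2 = 142

C1: E(K, 246) = 103; 23 ⊕ 103 = 112.
C2: E(K, 112) = 15; 129 ⊕ 15 = 142.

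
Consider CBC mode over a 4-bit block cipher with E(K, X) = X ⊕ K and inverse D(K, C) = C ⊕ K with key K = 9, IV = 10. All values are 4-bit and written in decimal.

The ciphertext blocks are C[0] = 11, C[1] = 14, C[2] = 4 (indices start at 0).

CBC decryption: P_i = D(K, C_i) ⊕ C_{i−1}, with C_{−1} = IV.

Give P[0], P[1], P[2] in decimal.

P[0] = 8, P[1] = 12, P[2] = 3

P[0]: D(K, 11) = 2; 2 ⊕ 10 = 8.
P[1]: D(K, 14) = 7; 7 ⊕ 11 = 12.
P[2]: D(K, 4) = 13; 13 ⊕ 14 = 3.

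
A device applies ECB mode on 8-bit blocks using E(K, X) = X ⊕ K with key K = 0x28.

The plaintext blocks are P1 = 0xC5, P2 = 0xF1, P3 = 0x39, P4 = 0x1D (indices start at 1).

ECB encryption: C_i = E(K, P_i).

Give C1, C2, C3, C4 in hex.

C1 = 0xED, C2 = 0xD9, C3 = 0x11, C4 = 0x35

C1: E(K, 0xC5) = 0xED.
C2: E(K, 0xF1) = 0xD9.
C3: E(K, 0x39) = 0x11.
C4: E(K, 0x1D) = 0x35.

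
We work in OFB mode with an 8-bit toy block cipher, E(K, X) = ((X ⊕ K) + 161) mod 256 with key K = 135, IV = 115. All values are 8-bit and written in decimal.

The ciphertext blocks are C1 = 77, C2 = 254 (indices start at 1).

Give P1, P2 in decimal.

OFB decryption: S_i = E(K, S_{i−1}) with S_{0} = IV; P_i = C_i ⊕ S_i.
P1: S = E(K, 115) = 149; 77 ⊕ 149 = 216.
P2: S = E(K, 149) = 179; 254 ⊕ 179 = 77.

P1 = 216, P2 = 77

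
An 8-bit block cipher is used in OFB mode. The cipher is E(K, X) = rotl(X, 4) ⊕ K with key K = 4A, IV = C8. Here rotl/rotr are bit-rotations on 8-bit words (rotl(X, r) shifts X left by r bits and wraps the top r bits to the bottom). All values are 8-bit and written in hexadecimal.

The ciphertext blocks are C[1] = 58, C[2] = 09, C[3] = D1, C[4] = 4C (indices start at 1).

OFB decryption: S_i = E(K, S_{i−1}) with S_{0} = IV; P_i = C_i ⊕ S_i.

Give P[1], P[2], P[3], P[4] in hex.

P[1] = 9E, P[2] = 2F, P[3] = F9, P[4] = 84

P[1]: S = E(K, C8) = C6; 58 ⊕ C6 = 9E.
P[2]: S = E(K, C6) = 26; 09 ⊕ 26 = 2F.
P[3]: S = E(K, 26) = 28; D1 ⊕ 28 = F9.
P[4]: S = E(K, 28) = C8; 4C ⊕ C8 = 84.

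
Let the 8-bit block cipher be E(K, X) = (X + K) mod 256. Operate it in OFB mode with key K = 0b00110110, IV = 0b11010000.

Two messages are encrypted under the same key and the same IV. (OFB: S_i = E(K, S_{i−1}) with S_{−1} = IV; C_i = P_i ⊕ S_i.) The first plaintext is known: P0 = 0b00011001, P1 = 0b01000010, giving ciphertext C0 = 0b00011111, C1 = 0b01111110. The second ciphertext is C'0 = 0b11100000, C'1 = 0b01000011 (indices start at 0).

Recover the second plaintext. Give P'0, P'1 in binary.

In OFB with a reused IV, both messages share the same keystream S_i, so C_i ⊕ C'_i = P_i ⊕ P'_i and thus P'_i = P_i ⊕ C_i ⊕ C'_i.
P'0: 0b00011001 ⊕ 0b00011111 ⊕ 0b11100000 = 0b11100110.
P'1: 0b01000010 ⊕ 0b01111110 ⊕ 0b01000011 = 0b01111111.

P'0 = 0b11100110, P'1 = 0b01111111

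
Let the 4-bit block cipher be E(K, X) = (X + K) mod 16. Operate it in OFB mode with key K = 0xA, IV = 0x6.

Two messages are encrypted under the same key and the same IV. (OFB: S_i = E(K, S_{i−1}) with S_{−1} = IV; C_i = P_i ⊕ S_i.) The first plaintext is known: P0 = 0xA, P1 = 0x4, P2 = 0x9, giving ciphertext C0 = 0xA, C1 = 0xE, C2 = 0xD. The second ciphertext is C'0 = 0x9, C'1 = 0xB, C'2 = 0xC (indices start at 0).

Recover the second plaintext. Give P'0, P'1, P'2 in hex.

P'0 = 0x9, P'1 = 0x1, P'2 = 0x8

In OFB with a reused IV, both messages share the same keystream S_i, so C_i ⊕ C'_i = P_i ⊕ P'_i and thus P'_i = P_i ⊕ C_i ⊕ C'_i.
P'0: 0xA ⊕ 0xA ⊕ 0x9 = 0x9.
P'1: 0x4 ⊕ 0xE ⊕ 0xB = 0x1.
P'2: 0x9 ⊕ 0xD ⊕ 0xC = 0x8.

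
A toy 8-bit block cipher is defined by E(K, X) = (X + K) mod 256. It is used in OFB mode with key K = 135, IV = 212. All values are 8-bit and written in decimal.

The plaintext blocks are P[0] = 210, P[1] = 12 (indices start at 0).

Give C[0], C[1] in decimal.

C[0] = 137, C[1] = 238

OFB encryption: S_i = E(K, S_{i−1}) with S_{−1} = IV; C_i = P_i ⊕ S_i.
C[0]: S = E(K, 212) = 91; 210 ⊕ 91 = 137.
C[1]: S = E(K, 91) = 226; 12 ⊕ 226 = 238.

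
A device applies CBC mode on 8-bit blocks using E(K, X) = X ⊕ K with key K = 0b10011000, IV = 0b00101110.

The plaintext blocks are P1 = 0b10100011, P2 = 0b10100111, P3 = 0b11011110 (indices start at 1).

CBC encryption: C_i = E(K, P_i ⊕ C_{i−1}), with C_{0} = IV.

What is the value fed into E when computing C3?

0b11110100

C1: P1 ⊕ 0b00101110 = 0b10001101; E(K, 0b10001101) = 0b00010101.
C2: P2 ⊕ 0b00010101 = 0b10110010; E(K, 0b10110010) = 0b00101010.
C3: P3 ⊕ 0b00101010 = 0b11110100; E(K, 0b11110100) = 0b01101100.
So the input to E for block 3 is 0b11110100.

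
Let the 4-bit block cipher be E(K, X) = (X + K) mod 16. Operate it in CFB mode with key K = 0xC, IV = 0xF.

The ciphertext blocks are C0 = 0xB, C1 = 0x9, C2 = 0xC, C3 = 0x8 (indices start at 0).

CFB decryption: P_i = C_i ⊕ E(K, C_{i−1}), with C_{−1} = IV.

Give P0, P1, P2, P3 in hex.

P0 = 0x0, P1 = 0xE, P2 = 0x9, P3 = 0x0

P0: E(K, 0xF) = 0xB; 0xB ⊕ 0xB = 0x0.
P1: E(K, 0xB) = 0x7; 0x9 ⊕ 0x7 = 0xE.
P2: E(K, 0x9) = 0x5; 0xC ⊕ 0x5 = 0x9.
P3: E(K, 0xC) = 0x8; 0x8 ⊕ 0x8 = 0x0.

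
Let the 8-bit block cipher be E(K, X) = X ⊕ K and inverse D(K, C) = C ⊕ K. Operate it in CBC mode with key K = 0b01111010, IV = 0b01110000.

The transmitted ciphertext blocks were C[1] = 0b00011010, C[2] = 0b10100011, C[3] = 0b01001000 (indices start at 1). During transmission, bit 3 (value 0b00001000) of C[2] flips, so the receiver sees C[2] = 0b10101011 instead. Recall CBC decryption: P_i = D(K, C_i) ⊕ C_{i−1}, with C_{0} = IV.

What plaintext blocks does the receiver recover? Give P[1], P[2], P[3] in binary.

P[1] = 0b00010000, P[2] = 0b11001011, P[3] = 0b10011001

Only C[2] changed, to 0b10101011. In CBC, a change in C_i garbles P_i and flips the same bit in P_{i+1}. Decrypting the received ciphertext:
P[1]: D(K, 0b00011010) = 0b01100000; 0b01100000 ⊕ 0b01110000 = 0b00010000.
P[2]: D(K, 0b10101011) = 0b11010001; 0b11010001 ⊕ 0b00011010 = 0b11001011.
P[3]: D(K, 0b01001000) = 0b00110010; 0b00110010 ⊕ 0b10101011 = 0b10011001.
Blocks that differ from the original plaintext: P[2], P[3].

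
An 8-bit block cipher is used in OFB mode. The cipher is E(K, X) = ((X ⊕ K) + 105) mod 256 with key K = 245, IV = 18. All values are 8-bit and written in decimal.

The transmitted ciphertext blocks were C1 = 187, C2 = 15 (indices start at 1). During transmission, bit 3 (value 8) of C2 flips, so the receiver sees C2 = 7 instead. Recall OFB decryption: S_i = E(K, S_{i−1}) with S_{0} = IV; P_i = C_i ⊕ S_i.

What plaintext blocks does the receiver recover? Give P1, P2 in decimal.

P1 = 235, P2 = 9

Only C2 changed, to 7. In OFB, a change in C_i flips the same bit in P_i only; the keystream is unaffected. Decrypting the received ciphertext:
P1: S = E(K, 18) = 80; 187 ⊕ 80 = 235.
P2: S = E(K, 80) = 14; 7 ⊕ 14 = 9.
Blocks that differ from the original plaintext: P2.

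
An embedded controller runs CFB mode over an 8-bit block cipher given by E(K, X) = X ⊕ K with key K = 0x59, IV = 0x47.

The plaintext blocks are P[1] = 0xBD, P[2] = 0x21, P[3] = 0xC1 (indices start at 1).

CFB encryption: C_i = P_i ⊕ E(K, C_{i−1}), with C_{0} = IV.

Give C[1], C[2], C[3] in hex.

C[1] = 0xA3, C[2] = 0xDB, C[3] = 0x43

C[1]: E(K, 0x47) = 0x1E; 0xBD ⊕ 0x1E = 0xA3.
C[2]: E(K, 0xA3) = 0xFA; 0x21 ⊕ 0xFA = 0xDB.
C[3]: E(K, 0xDB) = 0x82; 0xC1 ⊕ 0x82 = 0x43.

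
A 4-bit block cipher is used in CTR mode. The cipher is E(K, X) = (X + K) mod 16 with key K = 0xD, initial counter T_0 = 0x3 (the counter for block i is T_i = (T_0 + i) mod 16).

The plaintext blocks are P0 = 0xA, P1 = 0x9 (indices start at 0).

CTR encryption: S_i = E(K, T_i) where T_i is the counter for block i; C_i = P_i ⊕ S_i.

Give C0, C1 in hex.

C0 = 0xA, C1 = 0x8

C0: T = 0x3, S = E(K, T) = 0x0; 0xA ⊕ 0x0 = 0xA.
C1: T = 0x4, S = E(K, T) = 0x1; 0x9 ⊕ 0x1 = 0x8.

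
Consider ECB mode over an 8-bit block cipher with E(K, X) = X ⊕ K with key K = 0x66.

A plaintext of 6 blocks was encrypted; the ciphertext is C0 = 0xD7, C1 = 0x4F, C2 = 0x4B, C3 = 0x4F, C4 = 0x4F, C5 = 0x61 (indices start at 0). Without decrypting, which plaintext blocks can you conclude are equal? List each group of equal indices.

P1 = P3 = P4

ECB encrypts each block independently with the same key, so equal ciphertext blocks imply equal plaintext blocks.
C1 = C3 = C4 = 0x4F, so P1 = P3 = P4.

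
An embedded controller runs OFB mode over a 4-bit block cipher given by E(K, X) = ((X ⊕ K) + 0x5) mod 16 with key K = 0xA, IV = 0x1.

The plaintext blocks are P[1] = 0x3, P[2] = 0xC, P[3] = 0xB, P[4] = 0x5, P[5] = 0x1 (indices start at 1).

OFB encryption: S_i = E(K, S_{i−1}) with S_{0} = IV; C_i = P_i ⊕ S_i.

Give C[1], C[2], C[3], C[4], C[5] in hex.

C[1]: S = E(K, 0x1) = 0x0; 0x3 ⊕ 0x0 = 0x3.
C[2]: S = E(K, 0x0) = 0xF; 0xC ⊕ 0xF = 0x3.
C[3]: S = E(K, 0xF) = 0xA; 0xB ⊕ 0xA = 0x1.
C[4]: S = E(K, 0xA) = 0x5; 0x5 ⊕ 0x5 = 0x0.
C[5]: S = E(K, 0x5) = 0x4; 0x1 ⊕ 0x4 = 0x5.

C[1] = 0x3, C[2] = 0x3, C[3] = 0x1, C[4] = 0x0, C[5] = 0x5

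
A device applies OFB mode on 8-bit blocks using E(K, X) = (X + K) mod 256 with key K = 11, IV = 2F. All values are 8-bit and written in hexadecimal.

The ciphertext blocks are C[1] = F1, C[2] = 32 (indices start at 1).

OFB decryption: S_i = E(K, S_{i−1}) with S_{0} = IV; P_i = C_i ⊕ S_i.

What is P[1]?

P[1]: S = E(K, 2F) = 40; F1 ⊕ 40 = B1.

P[1] = B1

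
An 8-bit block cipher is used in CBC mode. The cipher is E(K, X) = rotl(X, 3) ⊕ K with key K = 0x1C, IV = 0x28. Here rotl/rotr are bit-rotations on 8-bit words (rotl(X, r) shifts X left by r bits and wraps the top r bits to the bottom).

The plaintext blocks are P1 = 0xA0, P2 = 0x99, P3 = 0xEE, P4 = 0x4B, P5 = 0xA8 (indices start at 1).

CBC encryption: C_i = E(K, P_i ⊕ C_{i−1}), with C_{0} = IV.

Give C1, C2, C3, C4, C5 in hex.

C1: P1 ⊕ 0x28 = 0x88; E(K, 0x88) = 0x58.
C2: P2 ⊕ 0x58 = 0xC1; E(K, 0xC1) = 0x12.
C3: P3 ⊕ 0x12 = 0xFC; E(K, 0xFC) = 0xFB.
C4: P4 ⊕ 0xFB = 0xB0; E(K, 0xB0) = 0x99.
C5: P5 ⊕ 0x99 = 0x31; E(K, 0x31) = 0x95.

C1 = 0x58, C2 = 0x12, C3 = 0xFB, C4 = 0x99, C5 = 0x95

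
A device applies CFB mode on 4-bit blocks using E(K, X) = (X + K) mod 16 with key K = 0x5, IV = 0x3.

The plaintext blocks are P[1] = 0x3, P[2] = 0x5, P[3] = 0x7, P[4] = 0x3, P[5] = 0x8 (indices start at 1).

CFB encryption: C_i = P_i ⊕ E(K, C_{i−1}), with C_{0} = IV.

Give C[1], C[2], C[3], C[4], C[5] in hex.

C[1] = 0xB, C[2] = 0x5, C[3] = 0xD, C[4] = 0x1, C[5] = 0xE

C[1]: E(K, 0x3) = 0x8; 0x3 ⊕ 0x8 = 0xB.
C[2]: E(K, 0xB) = 0x0; 0x5 ⊕ 0x0 = 0x5.
C[3]: E(K, 0x5) = 0xA; 0x7 ⊕ 0xA = 0xD.
C[4]: E(K, 0xD) = 0x2; 0x3 ⊕ 0x2 = 0x1.
C[5]: E(K, 0x1) = 0x6; 0x8 ⊕ 0x6 = 0xE.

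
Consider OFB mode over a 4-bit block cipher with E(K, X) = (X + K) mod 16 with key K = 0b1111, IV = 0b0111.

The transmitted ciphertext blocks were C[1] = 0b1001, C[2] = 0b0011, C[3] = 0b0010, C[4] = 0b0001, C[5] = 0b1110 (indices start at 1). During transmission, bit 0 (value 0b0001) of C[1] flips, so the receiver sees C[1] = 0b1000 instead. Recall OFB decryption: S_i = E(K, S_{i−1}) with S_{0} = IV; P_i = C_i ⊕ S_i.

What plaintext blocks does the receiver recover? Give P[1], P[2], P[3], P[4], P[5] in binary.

P[1] = 0b1110, P[2] = 0b0110, P[3] = 0b0110, P[4] = 0b0010, P[5] = 0b1100

Only C[1] changed, to 0b1000. In OFB, a change in C_i flips the same bit in P_i only; the keystream is unaffected. Decrypting the received ciphertext:
P[1]: S = E(K, 0b0111) = 0b0110; 0b1000 ⊕ 0b0110 = 0b1110.
P[2]: S = E(K, 0b0110) = 0b0101; 0b0011 ⊕ 0b0101 = 0b0110.
P[3]: S = E(K, 0b0101) = 0b0100; 0b0010 ⊕ 0b0100 = 0b0110.
P[4]: S = E(K, 0b0100) = 0b0011; 0b0001 ⊕ 0b0011 = 0b0010.
P[5]: S = E(K, 0b0011) = 0b0010; 0b1110 ⊕ 0b0010 = 0b1100.
Blocks that differ from the original plaintext: P[1].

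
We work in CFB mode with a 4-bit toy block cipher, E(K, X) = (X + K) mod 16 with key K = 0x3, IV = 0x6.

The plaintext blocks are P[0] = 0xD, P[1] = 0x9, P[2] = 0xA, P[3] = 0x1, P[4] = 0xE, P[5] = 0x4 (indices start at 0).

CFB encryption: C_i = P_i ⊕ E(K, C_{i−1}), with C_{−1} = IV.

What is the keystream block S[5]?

C[0]: E(K, 0x6) = 0x9; 0xD ⊕ 0x9 = 0x4.
C[1]: E(K, 0x4) = 0x7; 0x9 ⊕ 0x7 = 0xE.
C[2]: E(K, 0xE) = 0x1; 0xA ⊕ 0x1 = 0xB.
C[3]: E(K, 0xB) = 0xE; 0x1 ⊕ 0xE = 0xF.
C[4]: E(K, 0xF) = 0x2; 0xE ⊕ 0x2 = 0xC.
C[5]: E(K, 0xC) = 0xF; 0x4 ⊕ 0xF = 0xB.
So S[5] = 0xF.

0xF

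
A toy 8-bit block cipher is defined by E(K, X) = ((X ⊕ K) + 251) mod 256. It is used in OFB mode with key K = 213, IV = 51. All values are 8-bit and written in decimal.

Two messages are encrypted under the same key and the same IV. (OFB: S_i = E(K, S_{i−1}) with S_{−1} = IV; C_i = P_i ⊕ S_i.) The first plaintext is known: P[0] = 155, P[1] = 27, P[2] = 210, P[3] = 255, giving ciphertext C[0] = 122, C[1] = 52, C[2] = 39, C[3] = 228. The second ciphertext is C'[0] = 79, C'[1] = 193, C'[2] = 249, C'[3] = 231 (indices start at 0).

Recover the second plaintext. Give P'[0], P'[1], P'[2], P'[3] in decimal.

P'[0] = 174, P'[1] = 238, P'[2] = 12, P'[3] = 252

In OFB with a reused IV, both messages share the same keystream S_i, so C_i ⊕ C'_i = P_i ⊕ P'_i and thus P'_i = P_i ⊕ C_i ⊕ C'_i.
P'[0]: 155 ⊕ 122 ⊕ 79 = 174.
P'[1]: 27 ⊕ 52 ⊕ 193 = 238.
P'[2]: 210 ⊕ 39 ⊕ 249 = 12.
P'[3]: 255 ⊕ 228 ⊕ 231 = 252.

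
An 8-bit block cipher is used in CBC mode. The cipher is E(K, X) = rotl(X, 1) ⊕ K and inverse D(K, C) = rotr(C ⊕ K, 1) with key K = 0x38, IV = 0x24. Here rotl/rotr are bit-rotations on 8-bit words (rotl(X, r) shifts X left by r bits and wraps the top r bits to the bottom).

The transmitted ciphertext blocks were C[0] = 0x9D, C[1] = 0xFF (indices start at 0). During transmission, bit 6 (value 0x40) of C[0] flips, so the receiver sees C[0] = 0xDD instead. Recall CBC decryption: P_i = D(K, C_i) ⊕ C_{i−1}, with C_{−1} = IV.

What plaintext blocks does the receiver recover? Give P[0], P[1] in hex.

Only C[0] changed, to 0xDD. In CBC, a change in C_i garbles P_i and flips the same bit in P_{i+1}. Decrypting the received ciphertext:
P[0]: D(K, 0xDD) = 0xF2; 0xF2 ⊕ 0x24 = 0xD6.
P[1]: D(K, 0xFF) = 0xE3; 0xE3 ⊕ 0xDD = 0x3E.
Blocks that differ from the original plaintext: P[0], P[1].

P[0] = 0xD6, P[1] = 0x3E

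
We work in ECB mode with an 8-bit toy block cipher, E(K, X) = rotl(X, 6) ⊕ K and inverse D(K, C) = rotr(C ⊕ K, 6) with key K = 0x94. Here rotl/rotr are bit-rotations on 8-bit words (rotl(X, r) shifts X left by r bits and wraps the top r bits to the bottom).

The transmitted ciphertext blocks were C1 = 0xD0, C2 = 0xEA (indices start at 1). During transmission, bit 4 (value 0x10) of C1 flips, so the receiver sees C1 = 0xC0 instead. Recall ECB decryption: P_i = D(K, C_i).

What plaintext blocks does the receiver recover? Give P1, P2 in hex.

Only C1 changed, to 0xC0. In ECB, a change in C_i affects only P_i. Decrypting the received ciphertext:
P1: D(K, 0xC0) = 0x51.
P2: D(K, 0xEA) = 0xF9.
Blocks that differ from the original plaintext: P1.

P1 = 0x51, P2 = 0xF9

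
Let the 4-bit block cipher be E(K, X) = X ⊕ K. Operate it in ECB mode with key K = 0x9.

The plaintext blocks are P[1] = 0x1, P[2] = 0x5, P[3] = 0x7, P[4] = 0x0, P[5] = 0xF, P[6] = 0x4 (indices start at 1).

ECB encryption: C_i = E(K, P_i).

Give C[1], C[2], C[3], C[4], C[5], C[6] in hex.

C[1]: E(K, 0x1) = 0x8.
C[2]: E(K, 0x5) = 0xC.
C[3]: E(K, 0x7) = 0xE.
C[4]: E(K, 0x0) = 0x9.
C[5]: E(K, 0xF) = 0x6.
C[6]: E(K, 0x4) = 0xD.

C[1] = 0x8, C[2] = 0xC, C[3] = 0xE, C[4] = 0x9, C[5] = 0x6, C[6] = 0xD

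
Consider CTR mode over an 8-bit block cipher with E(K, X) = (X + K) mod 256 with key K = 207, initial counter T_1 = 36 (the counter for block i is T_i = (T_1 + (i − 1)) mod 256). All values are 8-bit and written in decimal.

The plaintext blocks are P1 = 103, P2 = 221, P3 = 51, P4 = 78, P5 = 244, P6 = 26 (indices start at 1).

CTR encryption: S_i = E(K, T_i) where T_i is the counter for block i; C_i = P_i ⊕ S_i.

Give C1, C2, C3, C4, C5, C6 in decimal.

C1 = 148, C2 = 41, C3 = 198, C4 = 184, C5 = 3, C6 = 226

C1: T = 36, S = E(K, T) = 243; 103 ⊕ 243 = 148.
C2: T = 37, S = E(K, T) = 244; 221 ⊕ 244 = 41.
C3: T = 38, S = E(K, T) = 245; 51 ⊕ 245 = 198.
C4: T = 39, S = E(K, T) = 246; 78 ⊕ 246 = 184.
C5: T = 40, S = E(K, T) = 247; 244 ⊕ 247 = 3.
C6: T = 41, S = E(K, T) = 248; 26 ⊕ 248 = 226.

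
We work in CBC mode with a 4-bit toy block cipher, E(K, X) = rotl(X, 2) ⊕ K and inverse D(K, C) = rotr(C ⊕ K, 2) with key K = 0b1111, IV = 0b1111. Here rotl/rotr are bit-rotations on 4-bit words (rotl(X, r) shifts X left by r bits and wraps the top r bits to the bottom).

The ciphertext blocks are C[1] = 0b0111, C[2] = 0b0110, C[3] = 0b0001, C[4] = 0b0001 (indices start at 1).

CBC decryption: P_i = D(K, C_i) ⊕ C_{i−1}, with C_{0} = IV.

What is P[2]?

P[2]: D(K, 0b0110) = 0b0110; 0b0110 ⊕ 0b0111 = 0b0001.

P[2] = 0b0001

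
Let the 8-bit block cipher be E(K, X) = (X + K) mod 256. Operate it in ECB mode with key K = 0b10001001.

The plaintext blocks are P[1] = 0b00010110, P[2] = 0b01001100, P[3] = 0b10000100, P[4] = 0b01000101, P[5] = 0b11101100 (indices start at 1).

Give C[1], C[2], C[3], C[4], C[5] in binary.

ECB encryption: C_i = E(K, P_i).
C[1]: E(K, 0b00010110) = 0b10011111.
C[2]: E(K, 0b01001100) = 0b11010101.
C[3]: E(K, 0b10000100) = 0b00001101.
C[4]: E(K, 0b01000101) = 0b11001110.
C[5]: E(K, 0b11101100) = 0b01110101.

C[1] = 0b10011111, C[2] = 0b11010101, C[3] = 0b00001101, C[4] = 0b11001110, C[5] = 0b01110101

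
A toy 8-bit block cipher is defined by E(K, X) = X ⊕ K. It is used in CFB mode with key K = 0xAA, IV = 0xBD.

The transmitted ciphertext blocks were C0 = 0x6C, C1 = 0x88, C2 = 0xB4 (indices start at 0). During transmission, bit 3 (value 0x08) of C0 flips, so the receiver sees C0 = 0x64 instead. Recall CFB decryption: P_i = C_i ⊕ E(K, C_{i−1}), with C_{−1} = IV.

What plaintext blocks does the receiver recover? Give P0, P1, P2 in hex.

P0 = 0x73, P1 = 0x46, P2 = 0x96

Only C0 changed, to 0x64. In CFB, a change in C_i flips the same bit in P_i and garbles P_{i+1}. Decrypting the received ciphertext:
P0: E(K, 0xBD) = 0x17; 0x64 ⊕ 0x17 = 0x73.
P1: E(K, 0x64) = 0xCE; 0x88 ⊕ 0xCE = 0x46.
P2: E(K, 0x88) = 0x22; 0xB4 ⊕ 0x22 = 0x96.
Blocks that differ from the original plaintext: P0, P1.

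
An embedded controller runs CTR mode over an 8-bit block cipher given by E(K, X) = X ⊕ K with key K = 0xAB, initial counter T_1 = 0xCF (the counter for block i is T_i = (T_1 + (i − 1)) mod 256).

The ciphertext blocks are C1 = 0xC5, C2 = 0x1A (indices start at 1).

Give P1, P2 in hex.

CTR decryption: S_i = E(K, T_i) where T_i is the counter for block i; P_i = C_i ⊕ S_i.
P1: T = 0xCF, S = E(K, T) = 0x64; 0xC5 ⊕ 0x64 = 0xA1.
P2: T = 0xD0, S = E(K, T) = 0x7B; 0x1A ⊕ 0x7B = 0x61.

P1 = 0xA1, P2 = 0x61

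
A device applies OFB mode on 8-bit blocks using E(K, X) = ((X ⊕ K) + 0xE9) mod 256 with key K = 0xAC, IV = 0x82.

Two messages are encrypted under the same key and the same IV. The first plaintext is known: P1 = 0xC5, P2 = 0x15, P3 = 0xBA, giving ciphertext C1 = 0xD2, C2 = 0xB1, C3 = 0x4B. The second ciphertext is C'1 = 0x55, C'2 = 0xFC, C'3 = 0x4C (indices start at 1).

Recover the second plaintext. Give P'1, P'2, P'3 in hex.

P'1 = 0x42, P'2 = 0x58, P'3 = 0xBD

In OFB with a reused IV, both messages share the same keystream S_i, so C_i ⊕ C'_i = P_i ⊕ P'_i and thus P'_i = P_i ⊕ C_i ⊕ C'_i.
P'1: 0xC5 ⊕ 0xD2 ⊕ 0x55 = 0x42.
P'2: 0x15 ⊕ 0xB1 ⊕ 0xFC = 0x58.
P'3: 0xBA ⊕ 0x4B ⊕ 0x4C = 0xBD.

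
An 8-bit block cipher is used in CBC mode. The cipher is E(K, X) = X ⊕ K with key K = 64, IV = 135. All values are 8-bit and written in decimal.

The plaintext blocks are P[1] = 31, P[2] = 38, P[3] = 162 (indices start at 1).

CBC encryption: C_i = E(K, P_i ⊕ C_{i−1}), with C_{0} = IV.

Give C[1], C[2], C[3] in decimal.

C[1]: P[1] ⊕ 135 = 152; E(K, 152) = 216.
C[2]: P[2] ⊕ 216 = 254; E(K, 254) = 190.
C[3]: P[3] ⊕ 190 = 28; E(K, 28) = 92.

C[1] = 216, C[2] = 190, C[3] = 92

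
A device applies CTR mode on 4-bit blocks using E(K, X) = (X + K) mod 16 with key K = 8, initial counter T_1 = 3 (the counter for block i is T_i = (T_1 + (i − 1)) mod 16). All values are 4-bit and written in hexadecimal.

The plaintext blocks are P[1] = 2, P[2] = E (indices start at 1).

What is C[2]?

C[2] = 2

CTR encryption: S_i = E(K, T_i) where T_i is the counter for block i; C_i = P_i ⊕ S_i.
C[1]: T = 3, S = E(K, T) = B; 2 ⊕ B = 9.
C[2]: T = 4, S = E(K, T) = C; E ⊕ C = 2.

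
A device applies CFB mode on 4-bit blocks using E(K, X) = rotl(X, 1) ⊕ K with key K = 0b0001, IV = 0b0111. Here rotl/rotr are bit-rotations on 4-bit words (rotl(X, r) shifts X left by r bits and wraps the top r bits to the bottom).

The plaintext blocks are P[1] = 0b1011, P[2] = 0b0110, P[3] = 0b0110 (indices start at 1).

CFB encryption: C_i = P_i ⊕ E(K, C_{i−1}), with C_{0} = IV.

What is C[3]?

C[3] = 0b1000

C[1]: E(K, 0b0111) = 0b1111; 0b1011 ⊕ 0b1111 = 0b0100.
C[2]: E(K, 0b0100) = 0b1001; 0b0110 ⊕ 0b1001 = 0b1111.
C[3]: E(K, 0b1111) = 0b1110; 0b0110 ⊕ 0b1110 = 0b1000.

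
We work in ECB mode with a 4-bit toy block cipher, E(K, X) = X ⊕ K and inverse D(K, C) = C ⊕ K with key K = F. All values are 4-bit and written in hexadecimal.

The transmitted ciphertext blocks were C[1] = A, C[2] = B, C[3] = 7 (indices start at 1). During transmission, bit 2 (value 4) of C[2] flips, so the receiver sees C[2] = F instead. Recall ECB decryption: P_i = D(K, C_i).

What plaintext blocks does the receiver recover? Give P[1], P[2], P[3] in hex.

Only C[2] changed, to F. In ECB, a change in C_i affects only P_i. Decrypting the received ciphertext:
P[1]: D(K, A) = 5.
P[2]: D(K, F) = 0.
P[3]: D(K, 7) = 8.
Blocks that differ from the original plaintext: P[2].

P[1] = 5, P[2] = 0, P[3] = 8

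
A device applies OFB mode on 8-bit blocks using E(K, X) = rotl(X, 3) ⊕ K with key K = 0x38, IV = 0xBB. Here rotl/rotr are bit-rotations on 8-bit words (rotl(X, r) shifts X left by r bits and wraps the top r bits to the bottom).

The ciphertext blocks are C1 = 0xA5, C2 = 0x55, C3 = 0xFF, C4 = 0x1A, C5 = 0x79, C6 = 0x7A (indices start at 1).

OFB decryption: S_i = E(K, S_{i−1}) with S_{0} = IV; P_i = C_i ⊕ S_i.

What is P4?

P4 = 0x26

P1: S = E(K, 0xBB) = 0xE5; 0xA5 ⊕ 0xE5 = 0x40.
P2: S = E(K, 0xE5) = 0x17; 0x55 ⊕ 0x17 = 0x42.
P3: S = E(K, 0x17) = 0x80; 0xFF ⊕ 0x80 = 0x7F.
P4: S = E(K, 0x80) = 0x3C; 0x1A ⊕ 0x3C = 0x26.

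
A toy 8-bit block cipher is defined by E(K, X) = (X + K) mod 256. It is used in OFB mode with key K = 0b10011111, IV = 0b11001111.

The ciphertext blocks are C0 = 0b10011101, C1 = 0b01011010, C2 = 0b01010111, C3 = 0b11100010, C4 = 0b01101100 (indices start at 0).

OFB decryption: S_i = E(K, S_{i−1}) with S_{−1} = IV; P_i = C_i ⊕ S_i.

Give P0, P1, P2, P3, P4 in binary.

P0: S = E(K, 0b11001111) = 0b01101110; 0b10011101 ⊕ 0b01101110 = 0b11110011.
P1: S = E(K, 0b01101110) = 0b00001101; 0b01011010 ⊕ 0b00001101 = 0b01010111.
P2: S = E(K, 0b00001101) = 0b10101100; 0b01010111 ⊕ 0b10101100 = 0b11111011.
P3: S = E(K, 0b10101100) = 0b01001011; 0b11100010 ⊕ 0b01001011 = 0b10101001.
P4: S = E(K, 0b01001011) = 0b11101010; 0b01101100 ⊕ 0b11101010 = 0b10000110.

P0 = 0b11110011, P1 = 0b01010111, P2 = 0b11111011, P3 = 0b10101001, P4 = 0b10000110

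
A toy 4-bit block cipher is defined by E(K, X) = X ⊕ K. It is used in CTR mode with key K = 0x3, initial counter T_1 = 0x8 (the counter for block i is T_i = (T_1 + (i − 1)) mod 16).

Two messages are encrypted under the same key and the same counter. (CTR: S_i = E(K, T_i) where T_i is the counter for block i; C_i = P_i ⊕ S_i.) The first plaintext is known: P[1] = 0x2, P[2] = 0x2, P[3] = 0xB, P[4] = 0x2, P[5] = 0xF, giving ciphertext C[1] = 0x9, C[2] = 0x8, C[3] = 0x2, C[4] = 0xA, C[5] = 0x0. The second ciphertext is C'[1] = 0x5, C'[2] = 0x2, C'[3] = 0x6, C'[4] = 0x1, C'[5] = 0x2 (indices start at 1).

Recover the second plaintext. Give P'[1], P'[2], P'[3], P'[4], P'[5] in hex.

In CTR with a reused counter, both messages share the same keystream S_i, so C_i ⊕ C'_i = P_i ⊕ P'_i and thus P'_i = P_i ⊕ C_i ⊕ C'_i.
P'[1]: 0x2 ⊕ 0x9 ⊕ 0x5 = 0xE.
P'[2]: 0x2 ⊕ 0x8 ⊕ 0x2 = 0x8.
P'[3]: 0xB ⊕ 0x2 ⊕ 0x6 = 0xF.
P'[4]: 0x2 ⊕ 0xA ⊕ 0x1 = 0x9.
P'[5]: 0xF ⊕ 0x0 ⊕ 0x2 = 0xD.

P'[1] = 0xE, P'[2] = 0x8, P'[3] = 0xF, P'[4] = 0x9, P'[5] = 0xD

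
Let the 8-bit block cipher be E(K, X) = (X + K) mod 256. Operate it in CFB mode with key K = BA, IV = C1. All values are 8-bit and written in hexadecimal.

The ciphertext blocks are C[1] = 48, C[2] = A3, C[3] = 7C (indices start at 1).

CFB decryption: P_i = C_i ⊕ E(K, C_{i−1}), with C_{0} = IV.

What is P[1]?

P[1] = 33

P[1]: E(K, C1) = 7B; 48 ⊕ 7B = 33.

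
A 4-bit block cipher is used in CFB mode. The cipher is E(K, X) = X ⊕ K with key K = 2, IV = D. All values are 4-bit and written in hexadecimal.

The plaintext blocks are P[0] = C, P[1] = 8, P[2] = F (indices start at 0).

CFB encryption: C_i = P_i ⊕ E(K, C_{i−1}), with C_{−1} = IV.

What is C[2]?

C[2] = 4

C[0]: E(K, D) = F; C ⊕ F = 3.
C[1]: E(K, 3) = 1; 8 ⊕ 1 = 9.
C[2]: E(K, 9) = B; F ⊕ B = 4.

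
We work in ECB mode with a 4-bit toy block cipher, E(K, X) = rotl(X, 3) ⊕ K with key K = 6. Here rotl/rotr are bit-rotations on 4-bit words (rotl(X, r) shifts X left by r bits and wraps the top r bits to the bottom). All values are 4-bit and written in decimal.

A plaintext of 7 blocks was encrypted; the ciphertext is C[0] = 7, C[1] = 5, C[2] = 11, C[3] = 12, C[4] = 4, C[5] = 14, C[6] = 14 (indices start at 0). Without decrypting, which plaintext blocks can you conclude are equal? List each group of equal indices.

P[5] = P[6]

ECB encrypts each block independently with the same key, so equal ciphertext blocks imply equal plaintext blocks.
C[5] = C[6] = 14, so P[5] = P[6].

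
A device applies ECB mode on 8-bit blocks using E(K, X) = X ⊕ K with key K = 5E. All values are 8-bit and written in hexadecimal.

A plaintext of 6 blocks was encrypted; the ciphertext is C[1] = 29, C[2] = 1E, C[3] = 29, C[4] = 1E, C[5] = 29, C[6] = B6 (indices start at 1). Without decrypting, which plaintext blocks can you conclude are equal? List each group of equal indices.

P[1] = P[3] = P[5]; P[2] = P[4]

ECB encrypts each block independently with the same key, so equal ciphertext blocks imply equal plaintext blocks.
C[1] = C[3] = C[5] = 29, so P[1] = P[3] = P[5].
C[2] = C[4] = 1E, so P[2] = P[4].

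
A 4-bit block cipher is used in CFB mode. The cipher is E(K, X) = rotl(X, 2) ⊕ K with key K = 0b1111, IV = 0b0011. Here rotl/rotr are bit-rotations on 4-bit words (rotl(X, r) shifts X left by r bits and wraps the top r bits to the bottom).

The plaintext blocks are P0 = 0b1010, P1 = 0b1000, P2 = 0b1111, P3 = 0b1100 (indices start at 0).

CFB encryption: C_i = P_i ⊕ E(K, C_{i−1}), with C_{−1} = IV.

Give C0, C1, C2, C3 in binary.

C0 = 0b1001, C1 = 0b0001, C2 = 0b0100, C3 = 0b0010

C0: E(K, 0b0011) = 0b0011; 0b1010 ⊕ 0b0011 = 0b1001.
C1: E(K, 0b1001) = 0b1001; 0b1000 ⊕ 0b1001 = 0b0001.
C2: E(K, 0b0001) = 0b1011; 0b1111 ⊕ 0b1011 = 0b0100.
C3: E(K, 0b0100) = 0b1110; 0b1100 ⊕ 0b1110 = 0b0010.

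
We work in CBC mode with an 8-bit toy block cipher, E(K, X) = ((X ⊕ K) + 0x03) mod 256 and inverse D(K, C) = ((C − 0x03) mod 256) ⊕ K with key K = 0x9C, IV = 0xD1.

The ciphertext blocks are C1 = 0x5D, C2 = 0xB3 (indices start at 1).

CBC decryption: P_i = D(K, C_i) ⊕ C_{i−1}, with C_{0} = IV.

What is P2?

P2: D(K, 0xB3) = 0x2C; 0x2C ⊕ 0x5D = 0x71.

P2 = 0x71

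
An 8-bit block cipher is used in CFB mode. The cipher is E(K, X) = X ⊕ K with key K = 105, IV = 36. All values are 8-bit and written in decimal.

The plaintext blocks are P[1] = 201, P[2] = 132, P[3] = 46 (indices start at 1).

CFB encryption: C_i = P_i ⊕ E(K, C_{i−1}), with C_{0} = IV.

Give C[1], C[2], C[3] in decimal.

C[1]: E(K, 36) = 77; 201 ⊕ 77 = 132.
C[2]: E(K, 132) = 237; 132 ⊕ 237 = 105.
C[3]: E(K, 105) = 0; 46 ⊕ 0 = 46.

C[1] = 132, C[2] = 105, C[3] = 46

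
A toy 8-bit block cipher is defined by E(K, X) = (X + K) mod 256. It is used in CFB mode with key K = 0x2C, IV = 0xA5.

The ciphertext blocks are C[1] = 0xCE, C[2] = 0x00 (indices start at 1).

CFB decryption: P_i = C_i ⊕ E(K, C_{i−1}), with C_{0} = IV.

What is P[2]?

P[2]: E(K, 0xCE) = 0xFA; 0x00 ⊕ 0xFA = 0xFA.

P[2] = 0xFA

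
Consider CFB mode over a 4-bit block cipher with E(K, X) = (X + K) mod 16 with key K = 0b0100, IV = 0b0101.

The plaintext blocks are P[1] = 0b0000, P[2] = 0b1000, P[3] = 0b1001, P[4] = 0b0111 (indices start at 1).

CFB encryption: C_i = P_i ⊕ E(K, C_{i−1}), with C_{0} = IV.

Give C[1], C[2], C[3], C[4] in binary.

C[1] = 0b1001, C[2] = 0b0101, C[3] = 0b0000, C[4] = 0b0011

C[1]: E(K, 0b0101) = 0b1001; 0b0000 ⊕ 0b1001 = 0b1001.
C[2]: E(K, 0b1001) = 0b1101; 0b1000 ⊕ 0b1101 = 0b0101.
C[3]: E(K, 0b0101) = 0b1001; 0b1001 ⊕ 0b1001 = 0b0000.
C[4]: E(K, 0b0000) = 0b0100; 0b0111 ⊕ 0b0100 = 0b0011.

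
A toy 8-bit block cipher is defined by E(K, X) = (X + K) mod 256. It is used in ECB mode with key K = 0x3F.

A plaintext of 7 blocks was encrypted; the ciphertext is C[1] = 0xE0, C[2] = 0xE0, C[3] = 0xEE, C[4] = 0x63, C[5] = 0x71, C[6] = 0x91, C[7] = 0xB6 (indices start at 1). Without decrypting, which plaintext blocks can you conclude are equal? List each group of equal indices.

ECB encrypts each block independently with the same key, so equal ciphertext blocks imply equal plaintext blocks.
C[1] = C[2] = 0xE0, so P[1] = P[2].

P[1] = P[2]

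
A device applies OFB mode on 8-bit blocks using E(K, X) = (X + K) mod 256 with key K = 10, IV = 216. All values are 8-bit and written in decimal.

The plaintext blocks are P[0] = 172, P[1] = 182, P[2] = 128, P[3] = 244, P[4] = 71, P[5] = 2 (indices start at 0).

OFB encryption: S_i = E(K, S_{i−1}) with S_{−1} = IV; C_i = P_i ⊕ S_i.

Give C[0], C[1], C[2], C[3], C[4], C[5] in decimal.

C[0] = 78, C[1] = 90, C[2] = 118, C[3] = 244, C[4] = 77, C[5] = 22

C[0]: S = E(K, 216) = 226; 172 ⊕ 226 = 78.
C[1]: S = E(K, 226) = 236; 182 ⊕ 236 = 90.
C[2]: S = E(K, 236) = 246; 128 ⊕ 246 = 118.
C[3]: S = E(K, 246) = 0; 244 ⊕ 0 = 244.
C[4]: S = E(K, 0) = 10; 71 ⊕ 10 = 77.
C[5]: S = E(K, 10) = 20; 2 ⊕ 20 = 22.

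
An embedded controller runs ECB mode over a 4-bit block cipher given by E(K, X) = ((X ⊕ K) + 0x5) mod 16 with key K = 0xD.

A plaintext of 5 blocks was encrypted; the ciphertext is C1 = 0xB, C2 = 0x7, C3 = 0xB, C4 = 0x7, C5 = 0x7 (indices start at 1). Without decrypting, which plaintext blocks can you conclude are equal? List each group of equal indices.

ECB encrypts each block independently with the same key, so equal ciphertext blocks imply equal plaintext blocks.
C1 = C3 = 0xB, so P1 = P3.
C2 = C4 = C5 = 0x7, so P2 = P4 = P5.

P1 = P3; P2 = P4 = P5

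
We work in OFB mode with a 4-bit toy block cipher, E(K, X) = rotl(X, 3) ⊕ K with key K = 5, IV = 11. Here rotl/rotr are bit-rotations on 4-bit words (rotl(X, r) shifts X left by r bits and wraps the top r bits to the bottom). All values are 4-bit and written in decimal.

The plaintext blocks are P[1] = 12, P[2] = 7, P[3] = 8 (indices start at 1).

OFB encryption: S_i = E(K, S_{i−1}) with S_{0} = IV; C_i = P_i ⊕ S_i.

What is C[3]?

C[1]: S = E(K, 11) = 8; 12 ⊕ 8 = 4.
C[2]: S = E(K, 8) = 1; 7 ⊕ 1 = 6.
C[3]: S = E(K, 1) = 13; 8 ⊕ 13 = 5.

C[3] = 5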